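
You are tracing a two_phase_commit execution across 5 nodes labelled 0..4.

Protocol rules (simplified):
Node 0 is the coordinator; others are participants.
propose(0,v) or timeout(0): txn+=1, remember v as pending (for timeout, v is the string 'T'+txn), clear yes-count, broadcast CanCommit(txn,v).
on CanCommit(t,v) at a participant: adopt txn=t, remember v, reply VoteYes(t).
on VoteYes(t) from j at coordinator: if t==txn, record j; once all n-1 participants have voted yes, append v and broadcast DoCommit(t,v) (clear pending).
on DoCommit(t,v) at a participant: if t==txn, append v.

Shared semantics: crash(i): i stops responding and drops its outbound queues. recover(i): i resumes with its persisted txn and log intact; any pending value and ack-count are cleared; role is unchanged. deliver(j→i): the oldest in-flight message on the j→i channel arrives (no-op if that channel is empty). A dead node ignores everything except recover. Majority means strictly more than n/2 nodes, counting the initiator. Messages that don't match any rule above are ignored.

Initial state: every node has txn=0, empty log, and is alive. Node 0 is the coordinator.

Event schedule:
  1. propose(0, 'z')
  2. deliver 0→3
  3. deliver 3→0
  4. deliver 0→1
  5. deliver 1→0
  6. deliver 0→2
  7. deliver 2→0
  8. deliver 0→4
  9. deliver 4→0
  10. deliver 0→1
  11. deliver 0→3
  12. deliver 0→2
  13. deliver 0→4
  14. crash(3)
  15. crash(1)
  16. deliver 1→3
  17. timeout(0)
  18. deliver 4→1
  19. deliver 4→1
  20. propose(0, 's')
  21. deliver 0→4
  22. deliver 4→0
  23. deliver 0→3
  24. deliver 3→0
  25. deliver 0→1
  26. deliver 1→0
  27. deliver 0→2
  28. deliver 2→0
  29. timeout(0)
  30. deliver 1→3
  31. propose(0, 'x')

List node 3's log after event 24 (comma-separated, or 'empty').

z

after 1 — propose(0,'z'): n0:coor/t1/[-]
after 2 — deliver 0→3: n3:part/t1/[-]
after 3 — deliver 3→0: ·
after 4 — deliver 0→1: n1:part/t1/[-]
after 5 — deliver 1→0: ·
after 6 — deliver 0→2: n2:part/t1/[-]
after 7 — deliver 2→0: ·
after 8 — deliver 0→4: n4:part/t1/[-]
after 9 — deliver 4→0: n0:coor/t1/[z]
after 10 — deliver 0→1: n1:part/t1/[z]
after 11 — deliver 0→3: n3:part/t1/[z]
after 12 — deliver 0→2: n2:part/t1/[z]
after 13 — deliver 0→4: n4:part/t1/[z]
after 14 — crash(3): n3:✗part/t1/[z]
after 15 — crash(1): n1:✗part/t1/[z]
after 16 — deliver 1→3: ·
after 17 — timeout(0): n0:coor/t2/[z]
after 18 — deliver 4→1: ·
after 19 — deliver 4→1: ·
after 20 — propose(0,'s'): n0:coor/t3/[z]
after 21 — deliver 0→4: n4:part/t2/[z]
after 22 — deliver 4→0: ·
after 23 — deliver 0→3: ·
after 24 — deliver 3→0: ·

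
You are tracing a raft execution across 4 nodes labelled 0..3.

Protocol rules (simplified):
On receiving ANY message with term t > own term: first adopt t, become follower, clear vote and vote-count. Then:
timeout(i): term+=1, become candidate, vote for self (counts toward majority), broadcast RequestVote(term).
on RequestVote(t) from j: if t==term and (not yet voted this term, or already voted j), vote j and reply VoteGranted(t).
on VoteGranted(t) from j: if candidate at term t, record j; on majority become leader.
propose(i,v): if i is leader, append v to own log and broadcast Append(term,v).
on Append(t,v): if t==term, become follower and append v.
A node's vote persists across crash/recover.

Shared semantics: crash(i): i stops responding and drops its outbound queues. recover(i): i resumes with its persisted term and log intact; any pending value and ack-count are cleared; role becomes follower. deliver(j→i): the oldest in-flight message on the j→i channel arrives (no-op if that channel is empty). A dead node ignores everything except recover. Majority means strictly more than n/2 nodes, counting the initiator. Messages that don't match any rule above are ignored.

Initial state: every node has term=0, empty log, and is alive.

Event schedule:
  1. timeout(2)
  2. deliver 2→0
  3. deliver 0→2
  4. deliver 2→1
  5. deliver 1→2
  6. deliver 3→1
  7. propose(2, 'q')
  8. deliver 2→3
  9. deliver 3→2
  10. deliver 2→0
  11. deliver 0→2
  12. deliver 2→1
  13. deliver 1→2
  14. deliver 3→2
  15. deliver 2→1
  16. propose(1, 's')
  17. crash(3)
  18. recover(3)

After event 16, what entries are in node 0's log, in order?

step 1 timeout(2): 2={cand,t=1,log=-}
step 2 deliver 2→0: 0={foll,t=1,log=-}
step 3 deliver 0→2: —
step 4 deliver 2→1: 1={foll,t=1,log=-}
step 5 deliver 1→2: 2={lead,t=1,log=-}
step 6 deliver 3→1: —
step 7 propose(2,'q'): 2={lead,t=1,log=q}
step 8 deliver 2→3: 3={foll,t=1,log=-}
step 9 deliver 3→2: —
step 10 deliver 2→0: 0={foll,t=1,log=q}
step 11 deliver 0→2: —
step 12 deliver 2→1: 1={foll,t=1,log=q}
step 13 deliver 1→2: —
step 14 deliver 3→2: —
step 15 deliver 2→1: —
step 16 propose(1,'s'): —

q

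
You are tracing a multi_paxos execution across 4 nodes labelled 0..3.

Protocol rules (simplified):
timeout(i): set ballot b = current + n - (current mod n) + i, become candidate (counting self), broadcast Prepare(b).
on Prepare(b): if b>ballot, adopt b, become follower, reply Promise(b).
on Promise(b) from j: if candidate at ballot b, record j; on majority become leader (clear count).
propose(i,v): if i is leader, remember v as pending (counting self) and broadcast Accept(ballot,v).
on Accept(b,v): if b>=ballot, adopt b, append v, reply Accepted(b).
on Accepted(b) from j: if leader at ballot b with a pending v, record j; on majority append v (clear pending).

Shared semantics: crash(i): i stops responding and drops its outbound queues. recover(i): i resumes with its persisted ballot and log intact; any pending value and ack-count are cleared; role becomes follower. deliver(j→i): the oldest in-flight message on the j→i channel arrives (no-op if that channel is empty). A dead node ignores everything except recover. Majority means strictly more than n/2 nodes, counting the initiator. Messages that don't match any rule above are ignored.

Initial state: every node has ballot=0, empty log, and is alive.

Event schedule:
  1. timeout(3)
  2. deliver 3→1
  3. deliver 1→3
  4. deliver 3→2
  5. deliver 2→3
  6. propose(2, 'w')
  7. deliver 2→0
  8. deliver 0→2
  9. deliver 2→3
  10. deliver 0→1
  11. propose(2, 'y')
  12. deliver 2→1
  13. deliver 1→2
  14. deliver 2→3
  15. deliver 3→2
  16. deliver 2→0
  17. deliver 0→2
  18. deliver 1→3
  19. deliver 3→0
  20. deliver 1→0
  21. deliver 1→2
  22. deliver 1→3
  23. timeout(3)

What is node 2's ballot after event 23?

7

after 1 — timeout(3): n3:cand/b7/[-]
after 2 — deliver 3→1: n1:foll/b7/[-]
after 3 — deliver 1→3: ·
after 4 — deliver 3→2: n2:foll/b7/[-]
after 5 — deliver 2→3: n3:lead/b7/[-]
after 6 — propose(2,'w'): ·
after 7 — deliver 2→0: ·
after 8 — deliver 0→2: ·
after 9 — deliver 2→3: ·
after 10 — deliver 0→1: ·
after 11 — propose(2,'y'): ·
after 12 — deliver 2→1: ·
after 13 — deliver 1→2: ·
after 14 — deliver 2→3: ·
after 15 — deliver 3→2: ·
after 16 — deliver 2→0: ·
after 17 — deliver 0→2: ·
after 18 — deliver 1→3: ·
after 19 — deliver 3→0: n0:foll/b7/[-]
after 20 — deliver 1→0: ·
after 21 — deliver 1→2: ·
after 22 — deliver 1→3: ·
after 23 — timeout(3): n3:cand/b11/[-]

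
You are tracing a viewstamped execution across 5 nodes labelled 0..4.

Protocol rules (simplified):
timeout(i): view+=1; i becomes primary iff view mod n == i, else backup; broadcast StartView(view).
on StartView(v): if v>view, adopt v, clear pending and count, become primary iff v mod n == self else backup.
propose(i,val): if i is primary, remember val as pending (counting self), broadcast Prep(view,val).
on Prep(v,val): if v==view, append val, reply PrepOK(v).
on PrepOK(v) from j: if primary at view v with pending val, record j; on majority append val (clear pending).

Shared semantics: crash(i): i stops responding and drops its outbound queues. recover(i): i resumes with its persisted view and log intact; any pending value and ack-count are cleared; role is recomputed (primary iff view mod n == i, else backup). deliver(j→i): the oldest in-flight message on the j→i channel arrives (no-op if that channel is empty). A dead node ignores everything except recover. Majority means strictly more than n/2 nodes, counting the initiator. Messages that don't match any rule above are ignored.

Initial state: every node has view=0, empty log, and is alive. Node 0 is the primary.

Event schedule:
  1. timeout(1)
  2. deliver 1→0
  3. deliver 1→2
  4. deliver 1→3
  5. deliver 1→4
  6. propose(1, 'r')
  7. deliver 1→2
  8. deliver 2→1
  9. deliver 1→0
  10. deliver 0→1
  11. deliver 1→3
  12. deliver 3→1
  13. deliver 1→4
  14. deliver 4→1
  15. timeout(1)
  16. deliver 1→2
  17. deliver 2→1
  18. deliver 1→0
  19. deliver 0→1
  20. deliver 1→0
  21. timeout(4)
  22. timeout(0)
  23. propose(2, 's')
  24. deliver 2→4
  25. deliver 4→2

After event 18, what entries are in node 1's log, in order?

1. timeout(1):  <1:prim v1 ->
2. deliver 1→0:  <0:back v1 ->
3. deliver 1→2:  <2:back v1 ->
4. deliver 1→3:  <3:back v1 ->
5. deliver 1→4:  <4:back v1 ->
6. propose(1,'r'):  nop
7. deliver 1→2:  <2:back v1 r>
8. deliver 2→1:  nop
9. deliver 1→0:  <0:back v1 r>
10. deliver 0→1:  <1:prim v1 r>
11. deliver 1→3:  <3:back v1 r>
12. deliver 3→1:  nop
13. deliver 1→4:  <4:back v1 r>
14. deliver 4→1:  nop
15. timeout(1):  <1:back v2 r>
16. deliver 1→2:  <2:prim v2 r>
17. deliver 2→1:  nop
18. deliver 1→0:  <0:back v2 r>

r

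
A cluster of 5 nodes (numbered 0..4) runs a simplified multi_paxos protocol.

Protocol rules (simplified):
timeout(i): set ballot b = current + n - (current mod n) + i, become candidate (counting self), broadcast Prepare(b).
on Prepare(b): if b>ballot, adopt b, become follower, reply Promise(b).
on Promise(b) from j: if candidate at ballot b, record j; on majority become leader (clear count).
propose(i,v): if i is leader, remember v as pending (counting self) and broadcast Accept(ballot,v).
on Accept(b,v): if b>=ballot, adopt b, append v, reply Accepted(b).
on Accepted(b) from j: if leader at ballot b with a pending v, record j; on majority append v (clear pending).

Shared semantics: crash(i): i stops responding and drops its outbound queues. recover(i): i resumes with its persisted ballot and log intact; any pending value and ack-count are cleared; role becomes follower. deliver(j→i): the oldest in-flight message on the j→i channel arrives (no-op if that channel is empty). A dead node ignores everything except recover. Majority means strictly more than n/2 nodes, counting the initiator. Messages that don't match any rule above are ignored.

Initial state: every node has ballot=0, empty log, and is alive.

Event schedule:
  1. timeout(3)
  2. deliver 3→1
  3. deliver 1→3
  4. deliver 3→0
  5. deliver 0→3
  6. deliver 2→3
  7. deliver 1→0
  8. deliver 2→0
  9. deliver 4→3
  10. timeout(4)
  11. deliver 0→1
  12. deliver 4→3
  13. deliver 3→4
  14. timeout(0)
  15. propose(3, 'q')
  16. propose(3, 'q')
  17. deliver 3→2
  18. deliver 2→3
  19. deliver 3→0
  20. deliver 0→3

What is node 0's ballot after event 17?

10

step 1 timeout(3): 3={cand,b=8,log=-}
step 2 deliver 3→1: 1={foll,b=8,log=-}
step 3 deliver 1→3: —
step 4 deliver 3→0: 0={foll,b=8,log=-}
step 5 deliver 0→3: 3={lead,b=8,log=-}
step 6 deliver 2→3: —
step 7 deliver 1→0: —
step 8 deliver 2→0: —
step 9 deliver 4→3: —
step 10 timeout(4): 4={cand,b=9,log=-}
step 11 deliver 0→1: —
step 12 deliver 4→3: 3={foll,b=9,log=-}
step 13 deliver 3→4: —
step 14 timeout(0): 0={cand,b=10,log=-}
step 15 propose(3,'q'): —
step 16 propose(3,'q'): —
step 17 deliver 3→2: 2={foll,b=8,log=-}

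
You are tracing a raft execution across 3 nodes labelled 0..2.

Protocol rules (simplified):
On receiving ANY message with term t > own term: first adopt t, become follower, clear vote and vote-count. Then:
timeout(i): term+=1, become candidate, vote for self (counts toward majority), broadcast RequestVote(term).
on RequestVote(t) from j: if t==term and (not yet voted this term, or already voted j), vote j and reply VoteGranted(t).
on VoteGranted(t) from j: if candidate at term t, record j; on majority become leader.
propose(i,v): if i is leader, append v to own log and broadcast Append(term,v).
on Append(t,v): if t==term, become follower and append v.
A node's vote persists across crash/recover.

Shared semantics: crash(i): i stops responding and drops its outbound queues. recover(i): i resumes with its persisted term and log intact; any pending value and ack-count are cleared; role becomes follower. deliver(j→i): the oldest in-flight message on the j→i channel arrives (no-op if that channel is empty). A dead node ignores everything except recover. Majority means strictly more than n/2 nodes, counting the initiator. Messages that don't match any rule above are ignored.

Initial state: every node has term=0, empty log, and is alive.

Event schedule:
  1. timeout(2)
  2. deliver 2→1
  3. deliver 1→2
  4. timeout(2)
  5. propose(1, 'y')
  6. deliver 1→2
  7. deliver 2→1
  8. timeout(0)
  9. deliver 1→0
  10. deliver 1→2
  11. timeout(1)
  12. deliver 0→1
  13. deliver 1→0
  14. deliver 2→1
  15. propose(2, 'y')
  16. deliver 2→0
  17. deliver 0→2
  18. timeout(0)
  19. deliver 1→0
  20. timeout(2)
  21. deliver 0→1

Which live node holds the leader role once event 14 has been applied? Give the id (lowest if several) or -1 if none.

step 1 timeout(2): 2={cand,t=1,log=-}
step 2 deliver 2→1: 1={foll,t=1,log=-}
step 3 deliver 1→2: 2={lead,t=1,log=-}
step 4 timeout(2): 2={cand,t=2,log=-}
step 5 propose(1,'y'): —
step 6 deliver 1→2: —
step 7 deliver 2→1: 1={foll,t=2,log=-}
step 8 timeout(0): 0={cand,t=1,log=-}
step 9 deliver 1→0: —
step 10 deliver 1→2: 2={lead,t=2,log=-}
step 11 timeout(1): 1={cand,t=3,log=-}
step 12 deliver 0→1: —
step 13 deliver 1→0: 0={foll,t=3,log=-}
step 14 deliver 2→1: —

2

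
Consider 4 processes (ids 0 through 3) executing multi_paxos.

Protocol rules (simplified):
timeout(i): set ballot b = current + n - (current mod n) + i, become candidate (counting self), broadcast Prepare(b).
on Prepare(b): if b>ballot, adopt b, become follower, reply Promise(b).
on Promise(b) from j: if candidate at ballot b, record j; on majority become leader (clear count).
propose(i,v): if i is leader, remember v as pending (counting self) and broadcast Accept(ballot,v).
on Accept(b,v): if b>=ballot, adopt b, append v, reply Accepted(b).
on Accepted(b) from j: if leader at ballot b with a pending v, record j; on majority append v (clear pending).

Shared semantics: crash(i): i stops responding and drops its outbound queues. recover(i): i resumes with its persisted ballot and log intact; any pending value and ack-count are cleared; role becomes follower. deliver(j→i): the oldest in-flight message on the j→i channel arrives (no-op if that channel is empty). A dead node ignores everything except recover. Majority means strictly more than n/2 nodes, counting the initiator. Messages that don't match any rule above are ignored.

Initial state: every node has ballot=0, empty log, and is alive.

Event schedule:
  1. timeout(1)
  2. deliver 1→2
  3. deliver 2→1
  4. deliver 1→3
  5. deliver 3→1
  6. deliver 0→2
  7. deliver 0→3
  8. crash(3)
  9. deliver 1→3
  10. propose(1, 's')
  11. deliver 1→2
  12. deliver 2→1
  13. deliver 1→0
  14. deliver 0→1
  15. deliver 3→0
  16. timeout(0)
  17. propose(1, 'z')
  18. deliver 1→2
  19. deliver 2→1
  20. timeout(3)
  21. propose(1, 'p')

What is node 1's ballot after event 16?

step 1 timeout(1): 1={cand,b=5,log=-}
step 2 deliver 1→2: 2={foll,b=5,log=-}
step 3 deliver 2→1: —
step 4 deliver 1→3: 3={foll,b=5,log=-}
step 5 deliver 3→1: 1={lead,b=5,log=-}
step 6 deliver 0→2: —
step 7 deliver 0→3: —
step 8 crash(3): 3={✗foll,b=5,log=-}
step 9 deliver 1→3: —
step 10 propose(1,'s'): —
step 11 deliver 1→2: 2={foll,b=5,log=s}
step 12 deliver 2→1: —
step 13 deliver 1→0: 0={foll,b=5,log=-}
step 14 deliver 0→1: —
step 15 deliver 3→0: —
step 16 timeout(0): 0={cand,b=8,log=-}

5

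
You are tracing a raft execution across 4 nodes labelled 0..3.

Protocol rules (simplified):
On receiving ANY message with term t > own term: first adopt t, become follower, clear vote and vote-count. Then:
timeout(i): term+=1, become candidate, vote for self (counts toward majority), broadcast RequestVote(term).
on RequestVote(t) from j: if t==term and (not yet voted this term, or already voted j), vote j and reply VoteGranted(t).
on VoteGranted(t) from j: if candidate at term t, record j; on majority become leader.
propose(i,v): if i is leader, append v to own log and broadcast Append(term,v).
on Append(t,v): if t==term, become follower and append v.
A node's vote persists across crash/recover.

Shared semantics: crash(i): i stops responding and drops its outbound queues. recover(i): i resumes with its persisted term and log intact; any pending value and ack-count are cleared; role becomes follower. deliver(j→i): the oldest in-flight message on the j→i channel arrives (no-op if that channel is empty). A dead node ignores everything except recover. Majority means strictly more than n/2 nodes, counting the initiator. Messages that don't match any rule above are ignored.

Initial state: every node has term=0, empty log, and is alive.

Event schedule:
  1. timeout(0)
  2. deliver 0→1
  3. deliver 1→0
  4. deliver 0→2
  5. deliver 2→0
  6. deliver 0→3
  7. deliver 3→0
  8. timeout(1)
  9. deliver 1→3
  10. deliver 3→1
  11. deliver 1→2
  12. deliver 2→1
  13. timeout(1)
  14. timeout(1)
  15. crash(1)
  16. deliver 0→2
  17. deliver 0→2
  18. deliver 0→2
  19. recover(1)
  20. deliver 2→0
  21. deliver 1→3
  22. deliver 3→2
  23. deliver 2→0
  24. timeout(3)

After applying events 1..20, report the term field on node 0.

e1 timeout(0): 0[cand,t=1,-]
e2 deliver 0→1: 1[foll,t=1,-]
e3 deliver 1→0: ·
e4 deliver 0→2: 2[foll,t=1,-]
e5 deliver 2→0: 0[lead,t=1,-]
e6 deliver 0→3: 3[foll,t=1,-]
e7 deliver 3→0: ·
e8 timeout(1): 1[cand,t=2,-]
e9 deliver 1→3: 3[foll,t=2,-]
e10 deliver 3→1: ·
e11 deliver 1→2: 2[foll,t=2,-]
e12 deliver 2→1: 1[lead,t=2,-]
e13 timeout(1): 1[cand,t=3,-]
e14 timeout(1): 1[cand,t=4,-]
e15 crash(1): 1[✗cand,t=4,-]
e16 deliver 0→2: ·
e17 deliver 0→2: ·
e18 deliver 0→2: ·
e19 recover(1): 1[foll,t=4,-]
e20 deliver 2→0: ·

1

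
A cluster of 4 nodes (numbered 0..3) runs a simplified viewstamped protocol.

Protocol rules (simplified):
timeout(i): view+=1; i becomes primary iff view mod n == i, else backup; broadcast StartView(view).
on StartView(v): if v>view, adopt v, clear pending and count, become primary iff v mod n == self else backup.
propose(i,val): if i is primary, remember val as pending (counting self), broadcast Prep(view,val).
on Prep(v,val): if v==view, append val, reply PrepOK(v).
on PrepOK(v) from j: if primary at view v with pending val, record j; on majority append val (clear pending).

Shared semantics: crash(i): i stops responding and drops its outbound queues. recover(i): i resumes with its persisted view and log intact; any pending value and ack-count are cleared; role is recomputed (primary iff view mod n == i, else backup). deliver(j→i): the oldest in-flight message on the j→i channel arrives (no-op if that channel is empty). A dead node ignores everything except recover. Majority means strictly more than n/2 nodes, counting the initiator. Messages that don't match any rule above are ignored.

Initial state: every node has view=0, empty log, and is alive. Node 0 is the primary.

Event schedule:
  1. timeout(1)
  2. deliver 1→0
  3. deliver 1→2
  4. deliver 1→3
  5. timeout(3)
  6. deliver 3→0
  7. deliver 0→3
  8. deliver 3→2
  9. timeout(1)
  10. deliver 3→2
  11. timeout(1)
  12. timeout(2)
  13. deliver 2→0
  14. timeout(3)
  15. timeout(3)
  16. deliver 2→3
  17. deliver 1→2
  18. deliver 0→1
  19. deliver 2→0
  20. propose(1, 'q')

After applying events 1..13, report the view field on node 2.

[1] timeout(1) → N1(prim v1 [-])
[2] deliver 1→0 → N0(back v1 [-])
[3] deliver 1→2 → N2(back v1 [-])
[4] deliver 1→3 → N3(back v1 [-])
[5] timeout(3) → N3(back v2 [-])
[6] deliver 3→0 → N0(back v2 [-])
[7] deliver 0→3 → ∅
[8] deliver 3→2 → N2(prim v2 [-])
[9] timeout(1) → N1(back v2 [-])
[10] deliver 3→2 → ∅
[11] timeout(1) → N1(back v3 [-])
[12] timeout(2) → N2(back v3 [-])
[13] deliver 2→0 → N0(back v3 [-])

3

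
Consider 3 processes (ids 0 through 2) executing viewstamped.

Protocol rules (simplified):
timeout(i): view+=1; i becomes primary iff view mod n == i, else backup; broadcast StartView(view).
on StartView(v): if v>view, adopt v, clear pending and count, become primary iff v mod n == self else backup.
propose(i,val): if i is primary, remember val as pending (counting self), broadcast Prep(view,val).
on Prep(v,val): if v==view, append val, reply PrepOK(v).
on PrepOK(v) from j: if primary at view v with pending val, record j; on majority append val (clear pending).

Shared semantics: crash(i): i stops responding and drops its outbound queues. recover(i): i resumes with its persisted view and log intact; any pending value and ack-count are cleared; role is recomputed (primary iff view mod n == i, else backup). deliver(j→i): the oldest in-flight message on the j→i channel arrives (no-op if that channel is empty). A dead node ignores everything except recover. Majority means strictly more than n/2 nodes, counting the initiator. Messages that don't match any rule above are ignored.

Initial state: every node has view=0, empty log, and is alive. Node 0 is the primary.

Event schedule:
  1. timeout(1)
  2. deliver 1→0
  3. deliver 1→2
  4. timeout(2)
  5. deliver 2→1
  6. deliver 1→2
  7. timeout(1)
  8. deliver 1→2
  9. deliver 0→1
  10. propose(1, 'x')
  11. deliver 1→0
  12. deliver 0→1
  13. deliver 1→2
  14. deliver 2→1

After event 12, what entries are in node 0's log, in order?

1. timeout(1):  <1:prim v1 ->
2. deliver 1→0:  <0:back v1 ->
3. deliver 1→2:  <2:back v1 ->
4. timeout(2):  <2:prim v2 ->
5. deliver 2→1:  <1:back v2 ->
6. deliver 1→2:  nop
7. timeout(1):  <1:back v3 ->
8. deliver 1→2:  <2:back v3 ->
9. deliver 0→1:  nop
10. propose(1,'x'):  nop
11. deliver 1→0:  <0:prim v3 ->
12. deliver 0→1:  nop

empty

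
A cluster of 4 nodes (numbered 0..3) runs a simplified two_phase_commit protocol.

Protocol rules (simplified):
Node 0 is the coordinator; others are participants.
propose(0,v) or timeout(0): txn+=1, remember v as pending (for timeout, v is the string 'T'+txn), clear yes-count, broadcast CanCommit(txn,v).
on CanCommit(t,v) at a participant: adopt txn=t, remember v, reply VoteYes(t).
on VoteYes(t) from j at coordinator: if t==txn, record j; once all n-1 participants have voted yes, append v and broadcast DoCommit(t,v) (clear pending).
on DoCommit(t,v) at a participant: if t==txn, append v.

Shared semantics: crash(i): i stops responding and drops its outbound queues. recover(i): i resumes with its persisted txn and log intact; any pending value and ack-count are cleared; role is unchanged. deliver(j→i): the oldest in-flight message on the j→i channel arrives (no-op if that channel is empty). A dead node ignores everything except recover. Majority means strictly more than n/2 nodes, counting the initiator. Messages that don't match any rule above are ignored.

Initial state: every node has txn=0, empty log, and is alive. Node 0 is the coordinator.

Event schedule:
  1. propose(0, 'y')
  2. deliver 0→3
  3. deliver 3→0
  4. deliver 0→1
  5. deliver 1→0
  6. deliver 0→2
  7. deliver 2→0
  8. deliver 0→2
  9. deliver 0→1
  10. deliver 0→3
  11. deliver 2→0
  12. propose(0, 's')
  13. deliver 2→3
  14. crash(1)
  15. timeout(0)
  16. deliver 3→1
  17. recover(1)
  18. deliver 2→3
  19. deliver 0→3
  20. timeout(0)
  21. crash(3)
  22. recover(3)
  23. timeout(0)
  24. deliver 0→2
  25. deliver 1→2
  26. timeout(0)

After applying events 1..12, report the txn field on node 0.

after 1 — propose(0,'y'): n0:coor/t1/[-]
after 2 — deliver 0→3: n3:part/t1/[-]
after 3 — deliver 3→0: ·
after 4 — deliver 0→1: n1:part/t1/[-]
after 5 — deliver 1→0: ·
after 6 — deliver 0→2: n2:part/t1/[-]
after 7 — deliver 2→0: n0:coor/t1/[y]
after 8 — deliver 0→2: n2:part/t1/[y]
after 9 — deliver 0→1: n1:part/t1/[y]
after 10 — deliver 0→3: n3:part/t1/[y]
after 11 — deliver 2→0: ·
after 12 — propose(0,'s'): n0:coor/t2/[y]

2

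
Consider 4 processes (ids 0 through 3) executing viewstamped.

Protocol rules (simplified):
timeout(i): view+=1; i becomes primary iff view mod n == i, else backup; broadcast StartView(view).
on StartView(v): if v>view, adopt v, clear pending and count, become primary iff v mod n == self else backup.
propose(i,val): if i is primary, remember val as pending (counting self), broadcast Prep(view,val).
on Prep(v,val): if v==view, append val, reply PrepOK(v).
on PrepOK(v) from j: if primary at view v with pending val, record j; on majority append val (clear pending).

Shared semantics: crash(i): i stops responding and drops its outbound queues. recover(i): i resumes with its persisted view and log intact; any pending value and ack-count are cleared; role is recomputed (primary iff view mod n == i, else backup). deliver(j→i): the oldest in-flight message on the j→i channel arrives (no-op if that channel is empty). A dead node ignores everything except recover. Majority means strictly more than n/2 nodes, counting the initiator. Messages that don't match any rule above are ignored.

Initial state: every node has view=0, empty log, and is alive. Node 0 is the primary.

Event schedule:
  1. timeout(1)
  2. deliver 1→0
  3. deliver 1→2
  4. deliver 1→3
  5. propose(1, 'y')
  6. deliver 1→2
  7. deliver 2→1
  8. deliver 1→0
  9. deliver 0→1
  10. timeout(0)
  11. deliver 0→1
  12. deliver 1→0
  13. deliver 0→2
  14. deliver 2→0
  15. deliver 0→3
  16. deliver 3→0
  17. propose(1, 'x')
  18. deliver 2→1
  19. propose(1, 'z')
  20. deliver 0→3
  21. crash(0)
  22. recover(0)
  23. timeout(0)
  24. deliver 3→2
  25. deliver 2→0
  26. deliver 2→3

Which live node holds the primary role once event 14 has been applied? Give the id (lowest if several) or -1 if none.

2

[1] timeout(1) → N1(prim v1 [-])
[2] deliver 1→0 → N0(back v1 [-])
[3] deliver 1→2 → N2(back v1 [-])
[4] deliver 1→3 → N3(back v1 [-])
[5] propose(1,'y') → ∅
[6] deliver 1→2 → N2(back v1 [y])
[7] deliver 2→1 → ∅
[8] deliver 1→0 → N0(back v1 [y])
[9] deliver 0→1 → N1(prim v1 [y])
[10] timeout(0) → N0(back v2 [y])
[11] deliver 0→1 → N1(back v2 [y])
[12] deliver 1→0 → ∅
[13] deliver 0→2 → N2(prim v2 [y])
[14] deliver 2→0 → ∅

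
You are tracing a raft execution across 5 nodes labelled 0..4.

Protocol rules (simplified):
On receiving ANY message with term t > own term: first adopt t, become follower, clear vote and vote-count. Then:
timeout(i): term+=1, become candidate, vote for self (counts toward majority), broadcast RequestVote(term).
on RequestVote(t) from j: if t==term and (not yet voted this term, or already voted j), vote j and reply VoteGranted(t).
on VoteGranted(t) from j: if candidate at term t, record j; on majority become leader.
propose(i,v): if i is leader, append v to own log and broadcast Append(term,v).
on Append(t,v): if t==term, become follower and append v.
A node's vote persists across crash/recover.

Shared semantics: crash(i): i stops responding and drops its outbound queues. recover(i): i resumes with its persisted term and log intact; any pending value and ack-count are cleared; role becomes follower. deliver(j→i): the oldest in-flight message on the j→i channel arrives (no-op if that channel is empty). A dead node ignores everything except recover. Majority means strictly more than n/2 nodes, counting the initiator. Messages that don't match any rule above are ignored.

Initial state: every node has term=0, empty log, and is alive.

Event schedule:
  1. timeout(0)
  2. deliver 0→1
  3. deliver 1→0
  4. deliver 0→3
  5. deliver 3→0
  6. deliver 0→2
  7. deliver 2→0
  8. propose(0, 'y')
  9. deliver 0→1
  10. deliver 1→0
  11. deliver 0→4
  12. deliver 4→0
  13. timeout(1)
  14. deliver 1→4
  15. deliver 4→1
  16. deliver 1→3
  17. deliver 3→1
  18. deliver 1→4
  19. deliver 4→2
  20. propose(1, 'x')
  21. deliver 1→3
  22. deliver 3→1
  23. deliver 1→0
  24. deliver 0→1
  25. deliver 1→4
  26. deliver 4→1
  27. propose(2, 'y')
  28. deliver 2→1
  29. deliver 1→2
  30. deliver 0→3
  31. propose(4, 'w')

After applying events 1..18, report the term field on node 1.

[1] timeout(0) → N0(cand t1 [-])
[2] deliver 0→1 → N1(foll t1 [-])
[3] deliver 1→0 → ∅
[4] deliver 0→3 → N3(foll t1 [-])
[5] deliver 3→0 → N0(lead t1 [-])
[6] deliver 0→2 → N2(foll t1 [-])
[7] deliver 2→0 → ∅
[8] propose(0,'y') → N0(lead t1 [y])
[9] deliver 0→1 → N1(foll t1 [y])
[10] deliver 1→0 → ∅
[11] deliver 0→4 → N4(foll t1 [-])
[12] deliver 4→0 → ∅
[13] timeout(1) → N1(cand t2 [y])
[14] deliver 1→4 → N4(foll t2 [-])
[15] deliver 4→1 → ∅
[16] deliver 1→3 → N3(foll t2 [-])
[17] deliver 3→1 → N1(lead t2 [y])
[18] deliver 1→4 → ∅

2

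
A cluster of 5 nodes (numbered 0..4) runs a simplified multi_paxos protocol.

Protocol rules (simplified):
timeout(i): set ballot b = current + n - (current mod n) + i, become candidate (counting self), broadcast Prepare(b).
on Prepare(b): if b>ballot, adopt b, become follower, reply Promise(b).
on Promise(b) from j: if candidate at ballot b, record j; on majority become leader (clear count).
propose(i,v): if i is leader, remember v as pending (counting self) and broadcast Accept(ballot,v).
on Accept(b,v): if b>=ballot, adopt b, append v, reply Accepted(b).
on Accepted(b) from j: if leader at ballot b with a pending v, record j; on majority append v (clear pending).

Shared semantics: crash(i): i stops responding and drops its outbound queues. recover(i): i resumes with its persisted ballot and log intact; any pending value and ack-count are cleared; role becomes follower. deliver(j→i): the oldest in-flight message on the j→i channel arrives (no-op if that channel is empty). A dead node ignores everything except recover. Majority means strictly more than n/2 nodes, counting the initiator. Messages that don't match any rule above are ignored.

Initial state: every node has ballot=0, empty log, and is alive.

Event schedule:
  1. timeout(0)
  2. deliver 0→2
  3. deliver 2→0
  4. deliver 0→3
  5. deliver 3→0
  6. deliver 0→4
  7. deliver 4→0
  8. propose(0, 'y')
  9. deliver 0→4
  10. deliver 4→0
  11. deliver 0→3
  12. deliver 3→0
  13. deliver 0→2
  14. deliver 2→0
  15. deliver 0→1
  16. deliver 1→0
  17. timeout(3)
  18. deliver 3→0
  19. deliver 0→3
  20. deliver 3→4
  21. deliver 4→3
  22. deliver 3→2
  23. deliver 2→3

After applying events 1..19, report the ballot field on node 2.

5

e1 timeout(0): 0[cand,b=5,-]
e2 deliver 0→2: 2[foll,b=5,-]
e3 deliver 2→0: ·
e4 deliver 0→3: 3[foll,b=5,-]
e5 deliver 3→0: 0[lead,b=5,-]
e6 deliver 0→4: 4[foll,b=5,-]
e7 deliver 4→0: ·
e8 propose(0,'y'): ·
e9 deliver 0→4: 4[foll,b=5,y]
e10 deliver 4→0: ·
e11 deliver 0→3: 3[foll,b=5,y]
e12 deliver 3→0: 0[lead,b=5,y]
e13 deliver 0→2: 2[foll,b=5,y]
e14 deliver 2→0: ·
e15 deliver 0→1: 1[foll,b=5,-]
e16 deliver 1→0: ·
e17 timeout(3): 3[cand,b=13,y]
e18 deliver 3→0: 0[foll,b=13,y]
e19 deliver 0→3: ·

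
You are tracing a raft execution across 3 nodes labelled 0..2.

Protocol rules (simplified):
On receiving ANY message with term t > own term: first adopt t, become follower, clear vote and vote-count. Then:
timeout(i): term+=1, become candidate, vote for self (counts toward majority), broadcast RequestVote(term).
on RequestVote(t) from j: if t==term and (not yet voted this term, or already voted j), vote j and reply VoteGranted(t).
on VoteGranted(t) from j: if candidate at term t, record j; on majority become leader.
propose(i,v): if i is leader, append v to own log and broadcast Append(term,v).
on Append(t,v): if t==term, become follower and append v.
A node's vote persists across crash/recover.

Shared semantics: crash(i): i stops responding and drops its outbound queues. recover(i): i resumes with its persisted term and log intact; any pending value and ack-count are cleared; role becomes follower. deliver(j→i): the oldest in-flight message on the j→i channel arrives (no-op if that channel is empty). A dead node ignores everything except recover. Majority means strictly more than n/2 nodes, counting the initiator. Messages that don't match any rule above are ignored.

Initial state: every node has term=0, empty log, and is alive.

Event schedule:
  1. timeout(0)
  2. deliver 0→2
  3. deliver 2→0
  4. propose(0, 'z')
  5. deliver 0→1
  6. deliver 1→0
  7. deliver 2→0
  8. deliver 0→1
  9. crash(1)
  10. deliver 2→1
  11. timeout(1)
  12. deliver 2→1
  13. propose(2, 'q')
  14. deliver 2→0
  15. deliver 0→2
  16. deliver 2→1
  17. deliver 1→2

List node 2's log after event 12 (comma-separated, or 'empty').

empty

[1] timeout(0) → N0(cand t1 [-])
[2] deliver 0→2 → N2(foll t1 [-])
[3] deliver 2→0 → N0(lead t1 [-])
[4] propose(0,'z') → N0(lead t1 [z])
[5] deliver 0→1 → N1(foll t1 [-])
[6] deliver 1→0 → ∅
[7] deliver 2→0 → ∅
[8] deliver 0→1 → N1(foll t1 [z])
[9] crash(1) → N1(✗foll t1 [z])
[10] deliver 2→1 → ∅
[11] timeout(1) → ∅
[12] deliver 2→1 → ∅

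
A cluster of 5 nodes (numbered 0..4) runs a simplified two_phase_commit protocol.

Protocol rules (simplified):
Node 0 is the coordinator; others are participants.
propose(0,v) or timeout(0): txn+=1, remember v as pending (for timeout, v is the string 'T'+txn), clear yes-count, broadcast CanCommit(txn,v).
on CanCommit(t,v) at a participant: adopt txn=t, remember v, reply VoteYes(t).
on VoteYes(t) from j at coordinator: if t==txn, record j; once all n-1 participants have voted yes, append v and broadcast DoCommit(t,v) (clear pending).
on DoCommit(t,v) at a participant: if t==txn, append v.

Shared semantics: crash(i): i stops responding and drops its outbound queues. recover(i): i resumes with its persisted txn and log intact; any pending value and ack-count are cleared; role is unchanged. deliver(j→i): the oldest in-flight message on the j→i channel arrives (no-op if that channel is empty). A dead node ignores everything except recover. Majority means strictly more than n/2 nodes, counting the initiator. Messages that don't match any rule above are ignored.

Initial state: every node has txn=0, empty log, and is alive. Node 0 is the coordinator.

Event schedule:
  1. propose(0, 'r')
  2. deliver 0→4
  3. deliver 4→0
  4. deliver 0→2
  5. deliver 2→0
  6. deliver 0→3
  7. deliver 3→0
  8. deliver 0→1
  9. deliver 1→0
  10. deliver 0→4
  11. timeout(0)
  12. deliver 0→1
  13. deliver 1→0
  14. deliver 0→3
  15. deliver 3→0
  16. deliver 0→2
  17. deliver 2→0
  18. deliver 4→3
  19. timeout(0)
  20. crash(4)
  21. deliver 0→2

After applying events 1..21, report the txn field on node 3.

e1 propose(0,'r'): 0[coor,t=1,-]
e2 deliver 0→4: 4[part,t=1,-]
e3 deliver 4→0: ·
e4 deliver 0→2: 2[part,t=1,-]
e5 deliver 2→0: ·
e6 deliver 0→3: 3[part,t=1,-]
e7 deliver 3→0: ·
e8 deliver 0→1: 1[part,t=1,-]
e9 deliver 1→0: 0[coor,t=1,r]
e10 deliver 0→4: 4[part,t=1,r]
e11 timeout(0): 0[coor,t=2,r]
e12 deliver 0→1: 1[part,t=1,r]
e13 deliver 1→0: ·
e14 deliver 0→3: 3[part,t=1,r]
e15 deliver 3→0: ·
e16 deliver 0→2: 2[part,t=1,r]
e17 deliver 2→0: ·
e18 deliver 4→3: ·
e19 timeout(0): 0[coor,t=3,r]
e20 crash(4): 4[✗part,t=1,r]
e21 deliver 0→2: 2[part,t=2,r]

1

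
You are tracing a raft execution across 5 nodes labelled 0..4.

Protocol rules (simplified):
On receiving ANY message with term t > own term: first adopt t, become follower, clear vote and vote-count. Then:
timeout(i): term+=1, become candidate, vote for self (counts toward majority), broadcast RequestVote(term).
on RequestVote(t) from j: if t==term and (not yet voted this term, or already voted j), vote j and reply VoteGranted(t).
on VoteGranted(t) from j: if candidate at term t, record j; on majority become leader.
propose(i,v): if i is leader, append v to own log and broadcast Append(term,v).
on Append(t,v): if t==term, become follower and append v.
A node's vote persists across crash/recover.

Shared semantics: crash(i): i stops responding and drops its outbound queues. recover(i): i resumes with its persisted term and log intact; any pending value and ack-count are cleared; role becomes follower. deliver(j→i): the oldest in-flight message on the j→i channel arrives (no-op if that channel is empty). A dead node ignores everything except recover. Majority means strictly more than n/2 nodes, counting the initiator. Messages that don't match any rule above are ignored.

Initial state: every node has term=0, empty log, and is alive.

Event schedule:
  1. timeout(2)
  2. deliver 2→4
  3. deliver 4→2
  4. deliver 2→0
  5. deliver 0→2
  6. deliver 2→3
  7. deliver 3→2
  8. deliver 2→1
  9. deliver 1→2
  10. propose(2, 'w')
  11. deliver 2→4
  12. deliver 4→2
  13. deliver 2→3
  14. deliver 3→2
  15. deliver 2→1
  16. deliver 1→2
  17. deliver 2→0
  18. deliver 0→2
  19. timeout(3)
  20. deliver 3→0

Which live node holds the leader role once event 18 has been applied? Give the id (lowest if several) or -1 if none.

e1 timeout(2): 2[cand,t=1,-]
e2 deliver 2→4: 4[foll,t=1,-]
e3 deliver 4→2: ·
e4 deliver 2→0: 0[foll,t=1,-]
e5 deliver 0→2: 2[lead,t=1,-]
e6 deliver 2→3: 3[foll,t=1,-]
e7 deliver 3→2: ·
e8 deliver 2→1: 1[foll,t=1,-]
e9 deliver 1→2: ·
e10 propose(2,'w'): 2[lead,t=1,w]
e11 deliver 2→4: 4[foll,t=1,w]
e12 deliver 4→2: ·
e13 deliver 2→3: 3[foll,t=1,w]
e14 deliver 3→2: ·
e15 deliver 2→1: 1[foll,t=1,w]
e16 deliver 1→2: ·
e17 deliver 2→0: 0[foll,t=1,w]
e18 deliver 0→2: ·

2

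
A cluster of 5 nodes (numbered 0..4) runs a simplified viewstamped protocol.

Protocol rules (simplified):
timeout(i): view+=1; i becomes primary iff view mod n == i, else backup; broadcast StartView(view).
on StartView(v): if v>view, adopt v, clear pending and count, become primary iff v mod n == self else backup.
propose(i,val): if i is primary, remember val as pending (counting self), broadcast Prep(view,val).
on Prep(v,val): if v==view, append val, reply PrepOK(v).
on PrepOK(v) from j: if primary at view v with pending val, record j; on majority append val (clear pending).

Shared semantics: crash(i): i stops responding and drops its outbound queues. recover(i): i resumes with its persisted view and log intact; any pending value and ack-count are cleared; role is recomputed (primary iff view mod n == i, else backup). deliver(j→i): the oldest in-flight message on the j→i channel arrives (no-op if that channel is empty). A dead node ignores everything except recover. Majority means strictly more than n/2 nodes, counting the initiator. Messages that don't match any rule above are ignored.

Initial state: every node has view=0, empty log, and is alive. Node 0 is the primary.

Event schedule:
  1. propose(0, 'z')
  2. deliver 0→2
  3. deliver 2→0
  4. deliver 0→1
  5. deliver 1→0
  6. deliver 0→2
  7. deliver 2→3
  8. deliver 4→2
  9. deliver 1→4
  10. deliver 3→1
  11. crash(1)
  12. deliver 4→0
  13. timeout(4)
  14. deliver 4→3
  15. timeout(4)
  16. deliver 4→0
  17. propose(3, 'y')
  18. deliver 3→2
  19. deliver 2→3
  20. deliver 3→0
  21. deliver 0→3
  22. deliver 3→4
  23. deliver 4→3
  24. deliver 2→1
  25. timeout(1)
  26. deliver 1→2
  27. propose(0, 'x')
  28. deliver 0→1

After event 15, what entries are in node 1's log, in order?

step 1 propose(0,'z'): —
step 2 deliver 0→2: 2={back,v=0,log=z}
step 3 deliver 2→0: —
step 4 deliver 0→1: 1={back,v=0,log=z}
step 5 deliver 1→0: 0={prim,v=0,log=z}
step 6 deliver 0→2: —
step 7 deliver 2→3: —
step 8 deliver 4→2: —
step 9 deliver 1→4: —
step 10 deliver 3→1: —
step 11 crash(1): 1={✗back,v=0,log=z}
step 12 deliver 4→0: —
step 13 timeout(4): 4={back,v=1,log=-}
step 14 deliver 4→3: 3={back,v=1,log=-}
step 15 timeout(4): 4={back,v=2,log=-}

z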